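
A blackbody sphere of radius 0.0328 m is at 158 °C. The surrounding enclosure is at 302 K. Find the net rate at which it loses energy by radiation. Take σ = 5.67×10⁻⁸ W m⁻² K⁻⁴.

Q ≈ 20.1 W

A = 4πr² = 4π × (0.0328)² = 0.0135 m².
Convert: 158 °C = 431 K.
Q = σA(T⁴ − T_s⁴). T⁴ − T_s⁴ = (431)⁴ − (302)⁴ = 3.45×10^10 − 8.32×10^9 = 2.62×10^10 K⁴.
Q = 5.67×10⁻⁸ × 0.0135 × 2.62×10^10 = 20.1 W.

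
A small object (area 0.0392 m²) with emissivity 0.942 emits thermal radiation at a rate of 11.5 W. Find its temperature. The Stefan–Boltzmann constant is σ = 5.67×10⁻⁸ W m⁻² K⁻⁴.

From P = εσAT⁴, T = (P / εσA)^(1/4) = (11.5 / (0.942 × 5.67×10⁻⁸ × 0.0392))^(1/4).
T = (5.49×10^9)^(1/4) = 272 K.

T ≈ 272 K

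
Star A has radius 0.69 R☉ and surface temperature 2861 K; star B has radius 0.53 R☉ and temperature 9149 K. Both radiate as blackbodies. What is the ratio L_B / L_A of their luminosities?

L = 4πR²σT⁴ ∝ R²T⁴, so L_B/L_A = (0.53/0.69)² × (9149/2861)⁴ = 0.590 × 105 = 61.7.

L_B/L_A ≈ 61.7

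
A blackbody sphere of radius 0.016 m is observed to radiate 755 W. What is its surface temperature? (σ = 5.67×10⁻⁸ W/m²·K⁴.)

T ≈ 1430 K

A = 4πr² = 4π × (0.016)² = 3.22×10^-3 m².
From P = σAT⁴, T = (P / σA)^(1/4) = (755 / (5.67×10⁻⁸ × 3.22×10^-3))^(1/4).
T = (4.14×10^12)^(1/4) = 1430 K.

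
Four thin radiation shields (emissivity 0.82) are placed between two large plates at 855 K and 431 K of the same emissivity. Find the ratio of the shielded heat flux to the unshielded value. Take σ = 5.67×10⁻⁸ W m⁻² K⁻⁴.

With N identical shields there are N+1 = 5 gaps in series, each with the same radiative resistance, so the flux falls to 1/(N+1) of its unshielded value.

ratio ≈ 0.200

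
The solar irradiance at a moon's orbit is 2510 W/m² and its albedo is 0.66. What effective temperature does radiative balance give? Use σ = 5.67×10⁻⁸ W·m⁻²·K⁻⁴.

Power absorbed = (1−a)S·πR²; power emitted = 4πR²σT⁴. Equating and cancelling πR²:
T = ((1−a)S / 4σ)^(1/4) = (853 / (4 × 5.67×10⁻⁸))^(1/4) = (3.76×10^9)^(1/4).
T = 248 K.

T ≈ 248 K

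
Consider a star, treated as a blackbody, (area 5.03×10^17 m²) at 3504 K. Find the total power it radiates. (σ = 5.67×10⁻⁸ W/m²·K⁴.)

P ≈ 4.30×10^24 W

P = σAT⁴ = 5.67×10⁻⁸ × 5.03×10^17 × (3504)⁴ = 5.67×10⁻⁸ × 5.03×10^17 × 1.51×10^14.
P = 4.30×10^24 W.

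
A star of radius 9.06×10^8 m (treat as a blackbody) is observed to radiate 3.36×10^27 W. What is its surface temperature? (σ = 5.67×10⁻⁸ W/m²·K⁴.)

T ≈ 8710 K

A = 4πr² = 4π × (9.06×10^8)² = 1.03×10^19 m².
From P = σAT⁴, T = (P / σA)^(1/4) = (3.36×10^27 / (5.67×10⁻⁸ × 1.03×10^19))^(1/4).
T = (5.74×10^15)^(1/4) = 8710 K.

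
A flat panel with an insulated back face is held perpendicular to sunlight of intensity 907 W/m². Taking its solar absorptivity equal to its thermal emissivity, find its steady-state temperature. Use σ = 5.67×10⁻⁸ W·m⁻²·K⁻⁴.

Absorbed flux αS = emitted flux εσT⁴ (one radiating face); with α = ε, T = (S/σ)^(1/4).
T = (907 / 5.67×10⁻⁸)^(1/4) = (1.60×10^10)^(1/4).
T = 356 K.

T ≈ 356 K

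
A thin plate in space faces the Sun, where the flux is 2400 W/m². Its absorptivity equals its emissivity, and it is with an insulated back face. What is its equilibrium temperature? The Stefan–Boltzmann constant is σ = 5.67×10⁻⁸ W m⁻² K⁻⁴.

T ≈ 454 K

Absorbed flux αS = emitted flux εσT⁴ (one radiating face); with α = ε, T = (S/σ)^(1/4).
T = (2400 / 5.67×10⁻⁸)^(1/4) = (4.23×10^10)^(1/4).
T = 454 K.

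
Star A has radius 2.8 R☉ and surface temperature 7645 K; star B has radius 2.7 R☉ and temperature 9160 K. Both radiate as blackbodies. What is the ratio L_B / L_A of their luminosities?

L_B/L_A ≈ 1.92

L = 4πR²σT⁴ ∝ R²T⁴, so L_B/L_A = (2.7/2.8)² × (9160/7645)⁴ = 0.930 × 2.06 = 1.92.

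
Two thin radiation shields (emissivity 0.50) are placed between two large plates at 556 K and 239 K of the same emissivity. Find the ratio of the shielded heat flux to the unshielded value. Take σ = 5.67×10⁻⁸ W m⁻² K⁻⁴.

With N identical shields there are N+1 = 3 gaps in series, each with the same radiative resistance, so the flux falls to 1/(N+1) of its unshielded value.

ratio ≈ 0.333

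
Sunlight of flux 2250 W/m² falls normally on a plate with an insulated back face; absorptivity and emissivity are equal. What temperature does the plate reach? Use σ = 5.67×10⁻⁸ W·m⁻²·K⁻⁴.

Absorbed flux αS = emitted flux εσT⁴ (one radiating face); with α = ε, T = (S/σ)^(1/4).
T = (2250 / 5.67×10⁻⁸)^(1/4) = (3.97×10^10)^(1/4).
T = 446 K.

T ≈ 446 K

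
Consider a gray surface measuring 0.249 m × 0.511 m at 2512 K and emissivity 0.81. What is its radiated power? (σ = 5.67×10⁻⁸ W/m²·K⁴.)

P ≈ 2.33×10^5 W

A = 0.249 × 0.511 = 0.127 m².
P = εσAT⁴ = 0.81 × 5.67×10⁻⁸ × 0.127 × (2512)⁴ = 0.81 × 5.67×10⁻⁸ × 0.127 × 3.98×10^13.
P = 2.33×10^5 W.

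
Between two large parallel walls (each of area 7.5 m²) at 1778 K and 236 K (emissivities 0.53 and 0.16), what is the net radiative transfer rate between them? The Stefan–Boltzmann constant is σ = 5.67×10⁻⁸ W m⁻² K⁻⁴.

Q ≈ 5.95×10^5 W

For two large parallel gray plates, q = σ(T₁⁴ − T₂⁴) / (1/ε₁ + 1/ε₂ − 1).
1/ε₁ + 1/ε₂ − 1 = 1/0.53 + 1/0.16 − 1 = 7.137.
T₁⁴ − T₂⁴ = 9.99×10^12 − 3.10×10^9 = 9.99×10^12 K⁴.
q = 5.67×10⁻⁸ × 9.99×10^12 / 7.137 = 79400 W/m².
Q = q·A = 79400 × 7.5 = 5.95×10^5 W.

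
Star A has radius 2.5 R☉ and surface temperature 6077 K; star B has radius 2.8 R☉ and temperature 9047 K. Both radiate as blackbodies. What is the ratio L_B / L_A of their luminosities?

L = 4πR²σT⁴ ∝ R²T⁴, so L_B/L_A = (2.8/2.5)² × (9047/6077)⁴ = 1.25 × 4.91 = 6.16.

L_B/L_A ≈ 6.16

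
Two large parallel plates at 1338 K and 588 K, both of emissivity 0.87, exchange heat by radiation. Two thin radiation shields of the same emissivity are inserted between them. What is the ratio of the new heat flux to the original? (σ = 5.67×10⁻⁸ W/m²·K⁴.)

ratio ≈ 0.333

With N identical shields there are N+1 = 3 gaps in series, each with the same radiative resistance, so the flux falls to 1/(N+1) of its unshielded value.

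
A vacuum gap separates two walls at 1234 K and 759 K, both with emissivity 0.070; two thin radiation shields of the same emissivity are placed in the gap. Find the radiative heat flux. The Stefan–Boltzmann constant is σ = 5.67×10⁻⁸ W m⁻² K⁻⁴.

Each of the 3 gaps contributes resistance (2/ε − 1) = 2/0.070 − 1 = 27.57; total = 82.71.
q = σ(T₁⁴ − T₂⁴) / 82.71 = 5.67×10⁻⁸ × 1.99×10^12 / 82.71 = 1360 W/m².

q ≈ 1360 W/m²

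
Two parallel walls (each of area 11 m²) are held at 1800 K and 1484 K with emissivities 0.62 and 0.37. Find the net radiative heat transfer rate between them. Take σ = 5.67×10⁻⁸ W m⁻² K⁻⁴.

For two large parallel gray plates, q = σ(T₁⁴ − T₂⁴) / (1/ε₁ + 1/ε₂ − 1).
1/ε₁ + 1/ε₂ − 1 = 1/0.62 + 1/0.37 − 1 = 3.316.
T₁⁴ − T₂⁴ = 1.05×10^13 − 4.85×10^12 = 5.65×10^12 K⁴.
q = 5.67×10⁻⁸ × 5.65×10^12 / 3.316 = 96600 W/m².
Q = q·A = 96600 × 11 = 1.06×10^6 W.

Q ≈ 1.06×10^6 W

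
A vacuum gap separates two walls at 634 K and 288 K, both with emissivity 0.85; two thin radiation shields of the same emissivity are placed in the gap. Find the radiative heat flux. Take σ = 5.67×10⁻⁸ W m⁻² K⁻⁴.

Each of the 3 gaps contributes resistance (2/ε − 1) = 2/0.85 − 1 = 1.353; total = 4.059.
q = σ(T₁⁴ − T₂⁴) / 4.059 = 5.67×10⁻⁸ × 1.55×10^11 / 4.059 = 2160 W/m².

q ≈ 2160 W/m²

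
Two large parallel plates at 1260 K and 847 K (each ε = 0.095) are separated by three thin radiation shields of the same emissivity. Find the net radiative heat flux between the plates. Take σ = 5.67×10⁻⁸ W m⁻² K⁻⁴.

Each of the 4 gaps contributes resistance (2/ε − 1) = 2/0.095 − 1 = 20.05; total = 80.21.
q = σ(T₁⁴ − T₂⁴) / 80.21 = 5.67×10⁻⁸ × 2.01×10^12 / 80.21 = 1420 W/m².

q ≈ 1420 W/m²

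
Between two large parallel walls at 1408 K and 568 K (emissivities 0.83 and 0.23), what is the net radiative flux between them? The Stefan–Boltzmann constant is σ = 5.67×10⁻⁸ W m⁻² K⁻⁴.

For two large parallel gray plates, q = σ(T₁⁴ − T₂⁴) / (1/ε₁ + 1/ε₂ − 1).
1/ε₁ + 1/ε₂ − 1 = 1/0.83 + 1/0.23 − 1 = 4.553.
T₁⁴ − T₂⁴ = 3.93×10^12 − 1.04×10^11 = 3.83×10^12 K⁴.
q = 5.67×10⁻⁸ × 3.83×10^12 / 4.553 = 47700 W/m².

q ≈ 47700 W/m²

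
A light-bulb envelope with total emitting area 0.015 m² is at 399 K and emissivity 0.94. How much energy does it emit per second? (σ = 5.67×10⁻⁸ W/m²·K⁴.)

P ≈ 20.3 W

P = εσAT⁴ = 0.94 × 5.67×10⁻⁸ × 0.0150 × (399)⁴ = 0.94 × 5.67×10⁻⁸ × 0.0150 × 2.53×10^10.
P = 20.3 W.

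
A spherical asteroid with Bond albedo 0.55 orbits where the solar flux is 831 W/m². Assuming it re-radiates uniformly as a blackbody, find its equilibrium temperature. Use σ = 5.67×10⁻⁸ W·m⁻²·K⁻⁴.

T ≈ 202 K

Power absorbed = (1−a)S·πR²; power emitted = 4πR²σT⁴. Equating and cancelling πR²:
T = ((1−a)S / 4σ)^(1/4) = (374 / (4 × 5.67×10⁻⁸))^(1/4) = (1.65×10^9)^(1/4).
T = 202 K.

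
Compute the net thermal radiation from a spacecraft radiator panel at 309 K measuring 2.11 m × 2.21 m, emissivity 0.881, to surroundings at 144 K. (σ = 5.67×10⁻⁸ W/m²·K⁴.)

A = 2.11 × 2.21 = 4.66 m².
Q = εσA(T⁴ − T_s⁴). T⁴ − T_s⁴ = (309)⁴ − (144)⁴ = 9.12×10^9 − 4.30×10^8 = 8.69×10^9 K⁴.
Q = 0.881 × 5.67×10⁻⁸ × 4.66 × 8.69×10^9 = 2020 W.

Q ≈ 2020 W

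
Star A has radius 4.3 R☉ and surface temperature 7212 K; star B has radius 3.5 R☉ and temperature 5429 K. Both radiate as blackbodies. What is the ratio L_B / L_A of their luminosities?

L_B/L_A ≈ 0.213

L = 4πR²σT⁴ ∝ R²T⁴, so L_B/L_A = (3.5/4.3)² × (5429/7212)⁴ = 0.663 × 0.321 = 0.213.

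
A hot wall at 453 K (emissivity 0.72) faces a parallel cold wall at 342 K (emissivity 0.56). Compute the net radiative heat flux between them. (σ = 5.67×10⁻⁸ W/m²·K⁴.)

q ≈ 741 W/m²

For two large parallel gray plates, q = σ(T₁⁴ − T₂⁴) / (1/ε₁ + 1/ε₂ − 1).
1/ε₁ + 1/ε₂ − 1 = 1/0.72 + 1/0.56 − 1 = 2.175.
T₁⁴ − T₂⁴ = 4.21×10^10 − 1.37×10^10 = 2.84×10^10 K⁴.
q = 5.67×10⁻⁸ × 2.84×10^10 / 2.175 = 741 W/m².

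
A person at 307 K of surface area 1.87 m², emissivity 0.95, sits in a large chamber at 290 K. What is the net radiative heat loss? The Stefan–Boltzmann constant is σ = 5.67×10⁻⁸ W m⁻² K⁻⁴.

Q = εσA(T⁴ − T_s⁴). T⁴ − T_s⁴ = (307)⁴ − (290)⁴ = 8.88×10^9 − 7.07×10^9 = 1.81×10^9 K⁴.
Q = 0.95 × 5.67×10⁻⁸ × 1.87 × 1.81×10^9 = 182 W.

Q ≈ 182 W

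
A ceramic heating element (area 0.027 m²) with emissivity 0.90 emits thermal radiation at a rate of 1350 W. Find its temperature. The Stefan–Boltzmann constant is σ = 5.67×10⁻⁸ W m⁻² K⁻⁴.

From P = εσAT⁴, T = (P / εσA)^(1/4) = (1350 / (0.90 × 5.67×10⁻⁸ × 0.0270))^(1/4).
T = (9.80×10^11)^(1/4) = 995 K.

T ≈ 995 K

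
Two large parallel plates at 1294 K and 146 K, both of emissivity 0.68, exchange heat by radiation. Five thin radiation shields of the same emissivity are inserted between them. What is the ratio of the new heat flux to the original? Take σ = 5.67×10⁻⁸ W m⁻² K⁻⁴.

ratio ≈ 0.167

With N identical shields there are N+1 = 6 gaps in series, each with the same radiative resistance, so the flux falls to 1/(N+1) of its unshielded value.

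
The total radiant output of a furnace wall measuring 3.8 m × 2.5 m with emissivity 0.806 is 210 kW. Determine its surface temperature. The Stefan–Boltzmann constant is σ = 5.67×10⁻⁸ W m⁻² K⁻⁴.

A = 3.8 × 2.5 = 9.50 m².
From P = εσAT⁴, T = (P / εσA)^(1/4) = (2.10×10^5 / (0.806 × 5.67×10⁻⁸ × 9.50))^(1/4).
T = (4.84×10^11)^(1/4) = 834 K.

T ≈ 834 K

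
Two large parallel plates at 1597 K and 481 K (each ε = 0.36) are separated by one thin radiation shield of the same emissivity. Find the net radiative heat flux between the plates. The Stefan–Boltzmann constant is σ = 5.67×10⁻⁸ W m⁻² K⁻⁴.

q ≈ 40100 W/m²

Each of the 2 gaps contributes resistance (2/ε − 1) = 2/0.36 − 1 = 4.556; total = 9.111.
q = σ(T₁⁴ − T₂⁴) / 9.111 = 5.67×10⁻⁸ × 6.45×10^12 / 9.111 = 40100 W/m².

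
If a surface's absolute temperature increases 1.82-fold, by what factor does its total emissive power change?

factor ≈ 11.0

P ∝ T⁴, so the power scales as (1.82)⁴ = 11.0.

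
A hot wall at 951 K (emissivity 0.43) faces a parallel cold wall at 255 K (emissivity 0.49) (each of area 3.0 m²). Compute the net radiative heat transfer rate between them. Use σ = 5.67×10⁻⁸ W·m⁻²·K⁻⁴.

Q ≈ 41100 W

For two large parallel gray plates, q = σ(T₁⁴ − T₂⁴) / (1/ε₁ + 1/ε₂ − 1).
1/ε₁ + 1/ε₂ − 1 = 1/0.43 + 1/0.49 − 1 = 3.366.
T₁⁴ − T₂⁴ = 8.18×10^11 − 4.23×10^9 = 8.14×10^11 K⁴.
q = 5.67×10⁻⁸ × 8.14×10^11 / 3.366 = 13700 W/m².
Q = q·A = 13700 × 3.0 = 41100 W.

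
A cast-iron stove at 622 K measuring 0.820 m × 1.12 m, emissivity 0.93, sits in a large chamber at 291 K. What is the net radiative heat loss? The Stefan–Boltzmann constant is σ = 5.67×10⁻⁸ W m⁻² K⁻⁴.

A = 0.820 × 1.12 = 0.918 m².
Q = εσA(T⁴ − T_s⁴). T⁴ − T_s⁴ = (622)⁴ − (291)⁴ = 1.50×10^11 − 7.17×10^9 = 1.43×10^11 K⁴.
Q = 0.93 × 5.67×10⁻⁸ × 0.918 × 1.43×10^11 = 6900 W.

Q ≈ 6900 W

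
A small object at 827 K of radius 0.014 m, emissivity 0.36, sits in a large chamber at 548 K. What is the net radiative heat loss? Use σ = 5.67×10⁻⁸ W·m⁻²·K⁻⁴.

A = 4πr² = 4π × (0.014)² = 2.46×10^-3 m².
Q = εσA(T⁴ − T_s⁴). T⁴ − T_s⁴ = (827)⁴ − (548)⁴ = 4.68×10^11 − 9.02×10^10 = 3.78×10^11 K⁴.
Q = 0.36 × 5.67×10⁻⁸ × 2.46×10^-3 × 3.78×10^11 = 19.0 W.

Q ≈ 19.0 W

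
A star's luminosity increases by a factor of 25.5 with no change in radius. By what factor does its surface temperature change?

P ∝ T⁴ ⇒ T ∝ P^(1/4), so T scales by (25.5)^(1/4) = 2.25.

factor ≈ 2.25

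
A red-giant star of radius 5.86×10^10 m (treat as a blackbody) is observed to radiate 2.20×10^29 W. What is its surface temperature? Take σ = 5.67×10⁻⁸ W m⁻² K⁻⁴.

T ≈ 3080 K

A = 4πr² = 4π × (5.86×10^10)² = 4.32×10^22 m².
From P = σAT⁴, T = (P / σA)^(1/4) = (2.20×10^29 / (5.67×10⁻⁸ × 4.32×10^22))^(1/4).
T = (8.99×10^13)^(1/4) = 3080 K.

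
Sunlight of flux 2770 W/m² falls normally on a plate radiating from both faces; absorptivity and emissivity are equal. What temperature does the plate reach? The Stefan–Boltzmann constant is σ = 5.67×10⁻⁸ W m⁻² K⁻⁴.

T ≈ 395 K

Absorbed flux αS = emitted flux 2εσT⁴ per unit area; with α = ε this gives T = (S/2σ)^(1/4).
T = (2770 / (2 × 5.67×10⁻⁸))^(1/4) = (2.44×10^10)^(1/4).
T = 395 K.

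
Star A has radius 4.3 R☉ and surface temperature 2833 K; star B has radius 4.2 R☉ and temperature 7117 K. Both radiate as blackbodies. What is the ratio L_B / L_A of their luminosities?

L = 4πR²σT⁴ ∝ R²T⁴, so L_B/L_A = (4.2/4.3)² × (7117/2833)⁴ = 0.954 × 39.8 = 38.0.

L_B/L_A ≈ 38.0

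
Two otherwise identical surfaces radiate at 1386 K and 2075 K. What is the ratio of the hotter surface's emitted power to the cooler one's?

ratio ≈ 5.02

P ∝ T⁴, so the ratio is (2075/1386)⁴ = (1.497)⁴ = 5.02.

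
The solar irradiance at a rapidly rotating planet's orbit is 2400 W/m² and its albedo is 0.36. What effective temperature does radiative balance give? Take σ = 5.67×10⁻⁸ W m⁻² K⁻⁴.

T ≈ 287 K

Power absorbed = (1−a)S·πR²; power emitted = 4πR²σT⁴. Equating and cancelling πR²:
T = ((1−a)S / 4σ)^(1/4) = (1540 / (4 × 5.67×10⁻⁸))^(1/4) = (6.77×10^9)^(1/4).
T = 287 K.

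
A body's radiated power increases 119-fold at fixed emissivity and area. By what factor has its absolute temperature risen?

P ∝ T⁴ ⇒ T ∝ P^(1/4), so T scales by (119)^(1/4) = 3.30.

factor ≈ 3.30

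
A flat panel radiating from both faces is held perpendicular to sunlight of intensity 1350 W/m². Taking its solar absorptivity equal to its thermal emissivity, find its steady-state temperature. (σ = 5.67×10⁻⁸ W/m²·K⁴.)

Absorbed flux αS = emitted flux 2εσT⁴ per unit area; with α = ε this gives T = (S/2σ)^(1/4).
T = (1350 / (2 × 5.67×10⁻⁸))^(1/4) = (1.19×10^10)^(1/4).
T = 330 K.

T ≈ 330 K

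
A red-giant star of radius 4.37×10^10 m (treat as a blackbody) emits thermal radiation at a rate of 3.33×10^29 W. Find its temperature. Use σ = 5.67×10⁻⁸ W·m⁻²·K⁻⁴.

A = 4πr² = 4π × (4.37×10^10)² = 2.40×10^22 m².
From P = σAT⁴, T = (P / σA)^(1/4) = (3.33×10^29 / (5.67×10⁻⁸ × 2.40×10^22))^(1/4).
T = (2.45×10^14)^(1/4) = 3960 K.

T ≈ 3960 K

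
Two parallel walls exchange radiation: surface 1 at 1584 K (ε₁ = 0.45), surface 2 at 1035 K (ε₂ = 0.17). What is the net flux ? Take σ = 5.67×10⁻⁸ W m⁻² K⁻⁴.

q ≈ 41100 W/m²

For two large parallel gray plates, q = σ(T₁⁴ − T₂⁴) / (1/ε₁ + 1/ε₂ − 1).
1/ε₁ + 1/ε₂ − 1 = 1/0.45 + 1/0.17 − 1 = 7.105.
T₁⁴ − T₂⁴ = 6.30×10^12 − 1.15×10^12 = 5.15×10^12 K⁴.
q = 5.67×10⁻⁸ × 5.15×10^12 / 7.105 = 41100 W/m².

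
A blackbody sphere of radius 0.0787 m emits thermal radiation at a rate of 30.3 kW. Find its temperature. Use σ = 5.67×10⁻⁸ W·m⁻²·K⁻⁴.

A = 4πr² = 4π × (0.0787)² = 0.0778 m².
From P = σAT⁴, T = (P / σA)^(1/4) = (30300 / (5.67×10⁻⁸ × 0.0778))^(1/4).
T = (6.87×10^12)^(1/4) = 1620 K.

T ≈ 1620 K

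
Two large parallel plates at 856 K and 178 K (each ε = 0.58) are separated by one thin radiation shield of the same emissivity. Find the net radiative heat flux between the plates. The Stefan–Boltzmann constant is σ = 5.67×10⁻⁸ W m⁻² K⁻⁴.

Each of the 2 gaps contributes resistance (2/ε − 1) = 2/0.58 − 1 = 2.448; total = 4.897.
q = σ(T₁⁴ − T₂⁴) / 4.897 = 5.67×10⁻⁸ × 5.36×10^11 / 4.897 = 6210 W/m².

q ≈ 6210 W/m²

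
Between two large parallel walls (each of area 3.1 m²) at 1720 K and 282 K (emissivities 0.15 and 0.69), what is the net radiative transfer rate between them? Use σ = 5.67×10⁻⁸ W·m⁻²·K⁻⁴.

Q ≈ 2.16×10^5 W

For two large parallel gray plates, q = σ(T₁⁴ − T₂⁴) / (1/ε₁ + 1/ε₂ − 1).
1/ε₁ + 1/ε₂ − 1 = 1/0.15 + 1/0.69 − 1 = 7.116.
T₁⁴ − T₂⁴ = 8.75×10^12 − 6.32×10^9 = 8.75×10^12 K⁴.
q = 5.67×10⁻⁸ × 8.75×10^12 / 7.116 = 69700 W/m².
Q = q·A = 69700 × 3.1 = 2.16×10^5 W.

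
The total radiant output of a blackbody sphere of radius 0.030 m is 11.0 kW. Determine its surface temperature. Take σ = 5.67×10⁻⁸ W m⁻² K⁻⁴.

T ≈ 2040 K

A = 4πr² = 4π × (0.030)² = 0.0113 m².
From P = σAT⁴, T = (P / σA)^(1/4) = (11000 / (5.67×10⁻⁸ × 0.0113))^(1/4).
T = (1.72×10^13)^(1/4) = 2040 K.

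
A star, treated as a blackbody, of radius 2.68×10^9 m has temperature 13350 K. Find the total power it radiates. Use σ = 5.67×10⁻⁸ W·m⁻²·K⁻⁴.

P ≈ 1.63×10^29 W

A = 4πr² = 4π × (2.68×10^9)² = 9.03×10^19 m².
P = σAT⁴ = 5.67×10⁻⁸ × 9.03×10^19 × (13350)⁴ = 5.67×10⁻⁸ × 9.03×10^19 × 3.18×10^16.
P = 1.63×10^29 W.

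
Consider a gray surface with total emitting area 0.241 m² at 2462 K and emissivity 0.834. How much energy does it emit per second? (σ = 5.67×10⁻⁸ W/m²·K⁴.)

P ≈ 4.19×10^5 W

Stefan–Boltzmann: P = εσAT⁴ = 0.834 × 5.67×10⁻⁸ × 0.241 × (2462)⁴ = 0.834 × 5.67×10⁻⁸ × 0.241 × 3.67×10^13.
P = 4.19×10^5 W.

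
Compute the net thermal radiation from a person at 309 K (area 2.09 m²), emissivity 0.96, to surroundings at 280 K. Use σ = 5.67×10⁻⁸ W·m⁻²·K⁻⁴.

Q ≈ 338 W

Q = εσA(T⁴ − T_s⁴). T⁴ − T_s⁴ = (309)⁴ − (280)⁴ = 9.12×10^9 − 6.15×10^9 = 2.97×10^9 K⁴.
Q = 0.96 × 5.67×10⁻⁸ × 2.09 × 2.97×10^9 = 338 W.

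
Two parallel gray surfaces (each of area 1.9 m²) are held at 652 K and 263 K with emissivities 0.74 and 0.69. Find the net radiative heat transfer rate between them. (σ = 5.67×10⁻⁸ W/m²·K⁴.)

For two large parallel gray plates, q = σ(T₁⁴ − T₂⁴) / (1/ε₁ + 1/ε₂ − 1).
1/ε₁ + 1/ε₂ − 1 = 1/0.74 + 1/0.69 − 1 = 1.801.
T₁⁴ − T₂⁴ = 1.81×10^11 − 4.78×10^9 = 1.76×10^11 K⁴.
q = 5.67×10⁻⁸ × 1.76×10^11 / 1.801 = 5540 W/m².
Q = q·A = 5540 × 1.9 = 10500 W.

Q ≈ 10500 W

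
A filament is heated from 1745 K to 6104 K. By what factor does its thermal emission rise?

P ∝ T⁴, so the ratio is (6104/1745)⁴ = (3.498)⁴ = 150.

ratio ≈ 150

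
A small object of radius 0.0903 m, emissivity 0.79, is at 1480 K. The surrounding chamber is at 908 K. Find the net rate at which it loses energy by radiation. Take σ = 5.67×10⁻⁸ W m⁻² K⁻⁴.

Q ≈ 18900 W

A = 4πr² = 4π × (0.0903)² = 0.102 m².
Q = εσA(T⁴ − T_s⁴). T⁴ − T_s⁴ = (1480)⁴ − (908)⁴ = 4.80×10^12 − 6.80×10^11 = 4.12×10^12 K⁴.
Q = 0.79 × 5.67×10⁻⁸ × 0.102 × 4.12×10^12 = 18900 W.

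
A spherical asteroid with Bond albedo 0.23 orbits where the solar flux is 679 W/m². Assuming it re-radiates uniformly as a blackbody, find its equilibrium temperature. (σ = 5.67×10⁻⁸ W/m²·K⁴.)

T ≈ 219 K

Power absorbed = (1−a)S·πR²; power emitted = 4πR²σT⁴. Equating and cancelling πR²:
T = ((1−a)S / 4σ)^(1/4) = (523 / (4 × 5.67×10⁻⁸))^(1/4) = (2.31×10^9)^(1/4).
T = 219 K.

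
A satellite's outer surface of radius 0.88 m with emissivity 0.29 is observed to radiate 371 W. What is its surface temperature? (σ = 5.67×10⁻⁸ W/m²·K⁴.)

A = 4πr² = 4π × (0.88)² = 9.73 m².
From P = εσAT⁴, T = (P / εσA)^(1/4) = (371 / (0.29 × 5.67×10⁻⁸ × 9.73))^(1/4).
T = (2.32×10^9)^(1/4) = 219 K.

T ≈ 219 K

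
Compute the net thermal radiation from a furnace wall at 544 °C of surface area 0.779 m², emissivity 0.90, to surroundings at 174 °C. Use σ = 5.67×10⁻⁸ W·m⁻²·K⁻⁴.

Convert: 544 °C = 817 K; 174 °C = 447 K.
Q = εσA(T⁴ − T_s⁴). T⁴ − T_s⁴ = (817)⁴ − (447)⁴ = 4.46×10^11 − 3.99×10^10 = 4.06×10^11 K⁴.
Q = 0.90 × 5.67×10⁻⁸ × 0.779 × 4.06×10^11 = 16100 W.

Q ≈ 16100 W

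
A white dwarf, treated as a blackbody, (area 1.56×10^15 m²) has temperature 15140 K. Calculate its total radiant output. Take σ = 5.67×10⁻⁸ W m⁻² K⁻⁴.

P = σAT⁴ = 5.67×10⁻⁸ × 1.56×10^15 × (15140)⁴ = 5.67×10⁻⁸ × 1.56×10^15 × 5.25×10^16.
P = 4.65×10^24 W.

P ≈ 4.65×10^24 W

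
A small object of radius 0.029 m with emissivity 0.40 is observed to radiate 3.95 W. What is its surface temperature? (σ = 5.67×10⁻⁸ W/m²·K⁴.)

A = 4πr² = 4π × (0.029)² = 0.0106 m².
From P = εσAT⁴, T = (P / εσA)^(1/4) = (3.95 / (0.40 × 5.67×10⁻⁸ × 0.0106))^(1/4).
T = (1.65×10^10)^(1/4) = 358 K.

T ≈ 358 K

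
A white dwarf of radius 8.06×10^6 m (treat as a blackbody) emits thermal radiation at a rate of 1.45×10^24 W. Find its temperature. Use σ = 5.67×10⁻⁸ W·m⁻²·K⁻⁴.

A = 4πr² = 4π × (8.06×10^6)² = 8.16×10^14 m².
From P = σAT⁴, T = (P / σA)^(1/4) = (1.45×10^24 / (5.67×10⁻⁸ × 8.16×10^14))^(1/4).
T = (3.13×10^16)^(1/4) = 13300 K.

T ≈ 13300 K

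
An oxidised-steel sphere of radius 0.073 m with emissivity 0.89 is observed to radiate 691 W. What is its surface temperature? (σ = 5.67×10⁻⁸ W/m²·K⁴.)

T ≈ 672 K

A = 4πr² = 4π × (0.073)² = 0.0670 m².
From P = εσAT⁴, T = (P / εσA)^(1/4) = (691 / (0.89 × 5.67×10⁻⁸ × 0.0670))^(1/4).
T = (2.04×10^11)^(1/4) = 672 K.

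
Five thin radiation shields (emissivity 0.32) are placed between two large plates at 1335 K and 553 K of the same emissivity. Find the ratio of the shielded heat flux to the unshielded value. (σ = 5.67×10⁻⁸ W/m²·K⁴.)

With N identical shields there are N+1 = 6 gaps in series, each with the same radiative resistance, so the flux falls to 1/(N+1) of its unshielded value.

ratio ≈ 0.167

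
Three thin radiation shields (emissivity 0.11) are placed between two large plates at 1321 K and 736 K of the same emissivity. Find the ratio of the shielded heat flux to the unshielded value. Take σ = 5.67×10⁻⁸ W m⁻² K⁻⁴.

With N identical shields there are N+1 = 4 gaps in series, each with the same radiative resistance, so the flux falls to 1/(N+1) of its unshielded value.

ratio ≈ 0.250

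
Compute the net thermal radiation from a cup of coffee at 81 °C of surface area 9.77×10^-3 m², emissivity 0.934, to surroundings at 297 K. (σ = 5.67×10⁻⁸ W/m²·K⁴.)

Q ≈ 4.10 W

Convert: 81 °C = 354 K.
Q = εσA(T⁴ − T_s⁴). T⁴ − T_s⁴ = (354)⁴ − (297)⁴ = 1.57×10^10 − 7.78×10^9 = 7.92×10^9 K⁴.
Q = 0.934 × 5.67×10⁻⁸ × 9.77×10^-3 × 7.92×10^9 = 4.10 W.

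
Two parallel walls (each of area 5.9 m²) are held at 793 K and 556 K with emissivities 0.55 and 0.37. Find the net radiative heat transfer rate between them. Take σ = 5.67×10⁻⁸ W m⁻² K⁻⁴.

Q ≈ 28500 W

For two large parallel gray plates, q = σ(T₁⁴ − T₂⁴) / (1/ε₁ + 1/ε₂ − 1).
1/ε₁ + 1/ε₂ − 1 = 1/0.55 + 1/0.37 − 1 = 3.521.
T₁⁴ − T₂⁴ = 3.95×10^11 − 9.56×10^10 = 3.00×10^11 K⁴.
q = 5.67×10⁻⁸ × 3.00×10^11 / 3.521 = 4830 W/m².
Q = q·A = 4830 × 5.9 = 28500 W.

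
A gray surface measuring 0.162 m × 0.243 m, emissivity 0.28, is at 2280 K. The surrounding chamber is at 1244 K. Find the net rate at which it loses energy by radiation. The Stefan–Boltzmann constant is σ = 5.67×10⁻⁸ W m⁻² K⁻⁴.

Q ≈ 15400 W

A = 0.162 × 0.243 = 0.0394 m².
Q = εσA(T⁴ − T_s⁴). T⁴ − T_s⁴ = (2280)⁴ − (1244)⁴ = 2.70×10^13 − 2.39×10^12 = 2.46×10^13 K⁴.
Q = 0.28 × 5.67×10⁻⁸ × 0.0394 × 2.46×10^13 = 15400 W.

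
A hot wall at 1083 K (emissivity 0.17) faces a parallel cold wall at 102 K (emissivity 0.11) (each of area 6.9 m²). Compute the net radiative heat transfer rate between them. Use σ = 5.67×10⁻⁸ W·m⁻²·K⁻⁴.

Q ≈ 38500 W

For two large parallel gray plates, q = σ(T₁⁴ − T₂⁴) / (1/ε₁ + 1/ε₂ − 1).
1/ε₁ + 1/ε₂ − 1 = 1/0.17 + 1/0.11 − 1 = 13.97.
T₁⁴ − T₂⁴ = 1.38×10^12 − 1.08×10^8 = 1.38×10^12 K⁴.
q = 5.67×10⁻⁸ × 1.38×10^12 / 13.97 = 5580 W/m².
Q = q·A = 5580 × 6.9 = 38500 W.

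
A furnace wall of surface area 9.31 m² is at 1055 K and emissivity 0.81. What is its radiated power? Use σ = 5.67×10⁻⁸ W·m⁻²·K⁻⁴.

Stefan–Boltzmann: P = εσAT⁴ = 0.81 × 5.67×10⁻⁸ × 9.31 × (1055)⁴ = 0.81 × 5.67×10⁻⁸ × 9.31 × 1.24×10^12.
P = 5.30×10^5 W.

P ≈ 5.30×10^5 W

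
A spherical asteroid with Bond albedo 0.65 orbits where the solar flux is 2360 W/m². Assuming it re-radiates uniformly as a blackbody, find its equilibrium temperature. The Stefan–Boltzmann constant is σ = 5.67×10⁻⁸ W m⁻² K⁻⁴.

T ≈ 246 K

Power absorbed = (1−a)S·πR²; power emitted = 4πR²σT⁴. Equating and cancelling πR²:
T = ((1−a)S / 4σ)^(1/4) = (826 / (4 × 5.67×10⁻⁸))^(1/4) = (3.64×10^9)^(1/4).
T = 246 K.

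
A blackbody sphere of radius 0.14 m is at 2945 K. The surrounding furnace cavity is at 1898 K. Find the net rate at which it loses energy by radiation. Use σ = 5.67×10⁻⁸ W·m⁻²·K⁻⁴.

A = 4πr² = 4π × (0.14)² = 0.246 m².
Q = σA(T⁴ − T_s⁴). T⁴ − T_s⁴ = (2945)⁴ − (1898)⁴ = 7.52×10^13 − 1.30×10^13 = 6.22×10^13 K⁴.
Q = 5.67×10⁻⁸ × 0.246 × 6.22×10^13 = 8.69×10^5 W.

Q ≈ 8.69×10^5 W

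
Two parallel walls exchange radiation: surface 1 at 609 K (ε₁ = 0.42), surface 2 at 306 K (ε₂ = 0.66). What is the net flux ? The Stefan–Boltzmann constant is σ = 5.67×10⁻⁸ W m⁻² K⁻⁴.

q ≈ 2520 W/m²

For two large parallel gray plates, q = σ(T₁⁴ − T₂⁴) / (1/ε₁ + 1/ε₂ − 1).
1/ε₁ + 1/ε₂ − 1 = 1/0.42 + 1/0.66 − 1 = 2.896.
T₁⁴ − T₂⁴ = 1.38×10^11 − 8.77×10^9 = 1.29×10^11 K⁴.
q = 5.67×10⁻⁸ × 1.29×10^11 / 2.896 = 2520 W/m².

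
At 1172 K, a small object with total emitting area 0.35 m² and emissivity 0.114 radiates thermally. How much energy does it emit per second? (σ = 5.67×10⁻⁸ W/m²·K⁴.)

P ≈ 4270 W

Stefan–Boltzmann: P = εσAT⁴ = 0.114 × 5.67×10⁻⁸ × 0.350 × (1172)⁴ = 0.114 × 5.67×10⁻⁸ × 0.350 × 1.89×10^12.
P = 4270 W.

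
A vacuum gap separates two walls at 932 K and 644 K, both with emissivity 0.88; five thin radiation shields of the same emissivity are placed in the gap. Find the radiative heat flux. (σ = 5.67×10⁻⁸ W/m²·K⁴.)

Each of the 6 gaps contributes resistance (2/ε − 1) = 2/0.88 − 1 = 1.273; total = 7.636.
q = σ(T₁⁴ − T₂⁴) / 7.636 = 5.67×10⁻⁸ × 5.83×10^11 / 7.636 = 4330 W/m².

q ≈ 4330 W/m²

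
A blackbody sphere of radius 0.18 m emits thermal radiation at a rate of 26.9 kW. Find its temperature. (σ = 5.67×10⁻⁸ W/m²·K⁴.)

A = 4πr² = 4π × (0.18)² = 0.407 m².
From P = σAT⁴, T = (P / σA)^(1/4) = (26900 / (5.67×10⁻⁸ × 0.407))^(1/4).
T = (1.17×10^12)^(1/4) = 1040 K.

T ≈ 1040 K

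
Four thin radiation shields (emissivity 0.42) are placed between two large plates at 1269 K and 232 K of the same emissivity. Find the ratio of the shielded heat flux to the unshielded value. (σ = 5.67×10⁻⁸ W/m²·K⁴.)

With N identical shields there are N+1 = 5 gaps in series, each with the same radiative resistance, so the flux falls to 1/(N+1) of its unshielded value.

ratio ≈ 0.200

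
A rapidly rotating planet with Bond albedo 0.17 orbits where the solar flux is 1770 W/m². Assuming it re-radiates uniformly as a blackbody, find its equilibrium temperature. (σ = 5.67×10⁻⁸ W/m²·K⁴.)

Power absorbed = (1−a)S·πR²; power emitted = 4πR²σT⁴. Equating and cancelling πR²:
T = ((1−a)S / 4σ)^(1/4) = (1470 / (4 × 5.67×10⁻⁸))^(1/4) = (6.48×10^9)^(1/4).
T = 284 K.

T ≈ 284 K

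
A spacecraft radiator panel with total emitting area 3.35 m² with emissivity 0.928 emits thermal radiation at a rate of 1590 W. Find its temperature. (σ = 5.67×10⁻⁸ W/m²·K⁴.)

T ≈ 308 K

From P = εσAT⁴, T = (P / εσA)^(1/4) = (1590 / (0.928 × 5.67×10⁻⁸ × 3.35))^(1/4).
T = (9.02×10^9)^(1/4) = 308 K.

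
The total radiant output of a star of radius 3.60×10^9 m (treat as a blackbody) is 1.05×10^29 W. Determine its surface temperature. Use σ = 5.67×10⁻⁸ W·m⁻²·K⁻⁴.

T ≈ 10300 K

A = 4πr² = 4π × (3.60×10^9)² = 1.63×10^20 m².
From P = σAT⁴, T = (P / σA)^(1/4) = (1.05×10^29 / (5.67×10⁻⁸ × 1.63×10^20))^(1/4).
T = (1.14×10^16)^(1/4) = 10300 K.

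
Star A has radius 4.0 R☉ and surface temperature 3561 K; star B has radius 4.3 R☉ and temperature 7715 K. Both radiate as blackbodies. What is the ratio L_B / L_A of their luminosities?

L_B/L_A ≈ 25.5

L = 4πR²σT⁴ ∝ R²T⁴, so L_B/L_A = (4.3/4.0)² × (7715/3561)⁴ = 1.16 × 22.0 = 25.5.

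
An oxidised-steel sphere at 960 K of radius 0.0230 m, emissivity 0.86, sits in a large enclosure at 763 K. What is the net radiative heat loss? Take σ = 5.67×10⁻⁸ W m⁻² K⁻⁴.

A = 4πr² = 4π × (0.0230)² = 6.65×10^-3 m².
Q = εσA(T⁴ − T_s⁴). T⁴ − T_s⁴ = (960)⁴ − (763)⁴ = 8.49×10^11 − 3.39×10^11 = 5.10×10^11 K⁴.
Q = 0.86 × 5.67×10⁻⁸ × 6.65×10^-3 × 5.10×10^11 = 165 W.

Q ≈ 165 W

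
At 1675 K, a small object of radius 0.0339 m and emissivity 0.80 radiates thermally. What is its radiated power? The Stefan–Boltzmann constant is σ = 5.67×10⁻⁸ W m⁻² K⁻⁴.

P ≈ 5160 W

A = 4πr² = 4π × (0.0339)² = 0.0144 m².
P = εσAT⁴ = 0.80 × 5.67×10⁻⁸ × 0.0144 × (1675)⁴ = 0.80 × 5.67×10⁻⁸ × 0.0144 × 7.87×10^12.
P = 5160 W.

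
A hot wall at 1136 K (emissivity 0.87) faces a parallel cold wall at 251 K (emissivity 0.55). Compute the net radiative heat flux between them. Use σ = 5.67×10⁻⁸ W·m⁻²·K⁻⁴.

q ≈ 47900 W/m²

For two large parallel gray plates, q = σ(T₁⁴ − T₂⁴) / (1/ε₁ + 1/ε₂ − 1).
1/ε₁ + 1/ε₂ − 1 = 1/0.87 + 1/0.55 − 1 = 1.968.
T₁⁴ − T₂⁴ = 1.67×10^12 − 3.97×10^9 = 1.66×10^12 K⁴.
q = 5.67×10⁻⁸ × 1.66×10^12 / 1.968 = 47900 W/m².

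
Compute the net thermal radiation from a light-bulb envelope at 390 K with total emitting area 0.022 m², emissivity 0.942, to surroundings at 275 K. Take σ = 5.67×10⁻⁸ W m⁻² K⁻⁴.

Q ≈ 20.5 W

Q = εσA(T⁴ − T_s⁴). T⁴ − T_s⁴ = (390)⁴ − (275)⁴ = 2.31×10^10 − 5.72×10^9 = 1.74×10^10 K⁴.
Q = 0.942 × 5.67×10⁻⁸ × 0.0220 × 1.74×10^10 = 20.5 W.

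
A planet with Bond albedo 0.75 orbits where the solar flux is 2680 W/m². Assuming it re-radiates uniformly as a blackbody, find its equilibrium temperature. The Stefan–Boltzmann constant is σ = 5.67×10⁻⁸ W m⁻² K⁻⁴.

Power absorbed = (1−a)S·πR²; power emitted = 4πR²σT⁴. Equating and cancelling πR²:
T = ((1−a)S / 4σ)^(1/4) = (670 / (4 × 5.67×10⁻⁸))^(1/4) = (2.95×10^9)^(1/4).
T = 233 K.

T ≈ 233 K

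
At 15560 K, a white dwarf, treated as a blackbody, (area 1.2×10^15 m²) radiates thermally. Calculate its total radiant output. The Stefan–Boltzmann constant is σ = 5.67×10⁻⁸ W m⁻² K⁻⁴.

P = σAT⁴ = 5.67×10⁻⁸ × 1.20×10^15 × (15560)⁴ = 5.67×10⁻⁸ × 1.20×10^15 × 5.86×10^16.
P = 3.99×10^24 W.

P ≈ 3.99×10^24 W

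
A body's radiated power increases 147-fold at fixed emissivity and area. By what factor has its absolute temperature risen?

factor ≈ 3.48

P ∝ T⁴ ⇒ T ∝ P^(1/4), so T scales by (147)^(1/4) = 3.48.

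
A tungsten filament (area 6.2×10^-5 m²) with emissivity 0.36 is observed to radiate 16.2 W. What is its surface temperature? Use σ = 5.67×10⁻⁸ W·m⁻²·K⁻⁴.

From P = εσAT⁴, T = (P / εσA)^(1/4) = (16.2 / (0.36 × 5.67×10⁻⁸ × 6.20×10^-5))^(1/4).
T = (1.28×10^13)^(1/4) = 1890 K.

T ≈ 1890 K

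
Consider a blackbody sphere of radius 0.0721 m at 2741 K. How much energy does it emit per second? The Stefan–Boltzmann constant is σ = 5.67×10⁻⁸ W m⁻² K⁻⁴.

P ≈ 2.09×10^5 W

A = 4πr² = 4π × (0.0721)² = 0.0653 m².
P = σAT⁴ = 5.67×10⁻⁸ × 0.0653 × (2741)⁴ = 5.67×10⁻⁸ × 0.0653 × 5.64×10^13.
P = 2.09×10^5 W.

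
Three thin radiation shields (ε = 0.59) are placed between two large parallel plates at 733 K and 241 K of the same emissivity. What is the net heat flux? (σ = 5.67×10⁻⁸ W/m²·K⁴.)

Each of the 4 gaps contributes resistance (2/ε − 1) = 2/0.59 − 1 = 2.390; total = 9.559.
q = σ(T₁⁴ − T₂⁴) / 9.559 = 5.67×10⁻⁸ × 2.85×10^11 / 9.559 = 1690 W/m².

q ≈ 1690 W/m²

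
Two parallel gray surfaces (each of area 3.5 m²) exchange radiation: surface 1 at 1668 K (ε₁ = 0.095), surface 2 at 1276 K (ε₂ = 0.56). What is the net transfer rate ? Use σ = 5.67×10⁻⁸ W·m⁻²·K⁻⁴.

For two large parallel gray plates, q = σ(T₁⁴ − T₂⁴) / (1/ε₁ + 1/ε₂ − 1).
1/ε₁ + 1/ε₂ − 1 = 1/0.095 + 1/0.56 − 1 = 11.31.
T₁⁴ − T₂⁴ = 7.74×10^12 − 2.65×10^12 = 5.09×10^12 K⁴.
q = 5.67×10⁻⁸ × 5.09×10^12 / 11.31 = 25500 W/m².
Q = q·A = 25500 × 3.5 = 89300 W.

Q ≈ 89300 W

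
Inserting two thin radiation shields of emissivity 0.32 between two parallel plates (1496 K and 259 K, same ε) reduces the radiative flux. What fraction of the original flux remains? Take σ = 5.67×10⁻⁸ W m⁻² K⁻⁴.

ratio ≈ 0.333

With N identical shields there are N+1 = 3 gaps in series, each with the same radiative resistance, so the flux falls to 1/(N+1) of its unshielded value.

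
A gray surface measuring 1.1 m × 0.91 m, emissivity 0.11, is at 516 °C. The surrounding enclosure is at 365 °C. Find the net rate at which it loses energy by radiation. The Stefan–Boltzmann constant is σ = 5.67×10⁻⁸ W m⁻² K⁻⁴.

Q ≈ 1390 W

A = 1.1 × 0.91 = 1.00 m².
Convert: 516 °C = 789 K; 365 °C = 638 K.
Q = εσA(T⁴ − T_s⁴). T⁴ − T_s⁴ = (789)⁴ − (638)⁴ = 3.88×10^11 − 1.66×10^11 = 2.22×10^11 K⁴.
Q = 0.11 × 5.67×10⁻⁸ × 1.00 × 2.22×10^11 = 1390 W.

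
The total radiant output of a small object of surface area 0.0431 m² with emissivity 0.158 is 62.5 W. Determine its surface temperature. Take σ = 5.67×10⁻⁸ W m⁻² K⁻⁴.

T ≈ 634 K

From P = εσAT⁴, T = (P / εσA)^(1/4) = (62.5 / (0.158 × 5.67×10⁻⁸ × 0.0431))^(1/4).
T = (1.62×10^11)^(1/4) = 634 K.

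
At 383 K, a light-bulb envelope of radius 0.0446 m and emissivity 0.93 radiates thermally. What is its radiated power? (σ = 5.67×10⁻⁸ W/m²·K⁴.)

P ≈ 28.4 W

A = 4πr² = 4π × (0.0446)² = 0.0250 m².
Stefan–Boltzmann: P = εσAT⁴ = 0.93 × 5.67×10⁻⁸ × 0.0250 × (383)⁴ = 0.93 × 5.67×10⁻⁸ × 0.0250 × 2.15×10^10.
P = 28.4 W.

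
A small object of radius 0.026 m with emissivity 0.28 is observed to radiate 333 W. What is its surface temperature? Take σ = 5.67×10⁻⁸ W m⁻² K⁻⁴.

A = 4πr² = 4π × (0.026)² = 8.49×10^-3 m².
From P = εσAT⁴, T = (P / εσA)^(1/4) = (333 / (0.28 × 5.67×10⁻⁸ × 8.49×10^-3))^(1/4).
T = (2.47×10^12)^(1/4) = 1250 K.

T ≈ 1250 K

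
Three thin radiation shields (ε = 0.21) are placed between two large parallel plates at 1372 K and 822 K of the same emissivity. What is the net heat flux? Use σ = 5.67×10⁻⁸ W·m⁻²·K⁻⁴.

Each of the 4 gaps contributes resistance (2/ε − 1) = 2/0.21 − 1 = 8.524; total = 34.10.
q = σ(T₁⁴ − T₂⁴) / 34.10 = 5.67×10⁻⁸ × 3.09×10^12 / 34.10 = 5130 W/m².

q ≈ 5130 W/m²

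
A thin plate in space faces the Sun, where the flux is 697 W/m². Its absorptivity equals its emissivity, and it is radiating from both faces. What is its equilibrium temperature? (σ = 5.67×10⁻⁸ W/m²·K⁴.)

Absorbed flux αS = emitted flux 2εσT⁴ per unit area; with α = ε this gives T = (S/2σ)^(1/4).
T = (697 / (2 × 5.67×10⁻⁸))^(1/4) = (6.15×10^9)^(1/4).
T = 280 K.

T ≈ 280 K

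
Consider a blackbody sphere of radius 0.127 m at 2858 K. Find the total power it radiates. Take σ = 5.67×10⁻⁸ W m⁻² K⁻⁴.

P ≈ 7.67×10^5 W

A = 4πr² = 4π × (0.127)² = 0.203 m².
P = σAT⁴ = 5.67×10⁻⁸ × 0.203 × (2858)⁴ = 5.67×10⁻⁸ × 0.203 × 6.67×10^13.
P = 7.67×10^5 W.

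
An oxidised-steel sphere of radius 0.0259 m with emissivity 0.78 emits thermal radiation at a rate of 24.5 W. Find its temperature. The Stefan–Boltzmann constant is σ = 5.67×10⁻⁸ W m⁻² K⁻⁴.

T ≈ 506 K

A = 4πr² = 4π × (0.0259)² = 8.43×10^-3 m².
From P = εσAT⁴, T = (P / εσA)^(1/4) = (24.5 / (0.78 × 5.67×10⁻⁸ × 8.43×10^-3))^(1/4).
T = (6.57×10^10)^(1/4) = 506 K.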